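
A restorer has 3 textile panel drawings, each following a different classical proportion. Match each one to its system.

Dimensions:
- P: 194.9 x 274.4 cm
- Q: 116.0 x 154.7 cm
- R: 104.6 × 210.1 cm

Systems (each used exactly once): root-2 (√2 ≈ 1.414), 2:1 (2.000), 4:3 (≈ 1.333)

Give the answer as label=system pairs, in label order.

P=root-2, Q=4:3, R=2:1

Ratios: P ≈ 1.408; Q ≈ 1.334; R ≈ 2.009.
Targets: root-2 ≈ 1.414; 2:1 ≈ 2.000; 4:3 ≈ 1.333.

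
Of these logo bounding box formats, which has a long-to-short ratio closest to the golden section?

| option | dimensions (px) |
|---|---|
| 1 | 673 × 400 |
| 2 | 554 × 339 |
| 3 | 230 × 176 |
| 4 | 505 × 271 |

Target golden ratio ≈ 1.618.
1: 1.683 (Δ0.065)  2: 1.634 (Δ0.016)  3: 1.307 (Δ0.311)  4: 1.863 (Δ0.245)

2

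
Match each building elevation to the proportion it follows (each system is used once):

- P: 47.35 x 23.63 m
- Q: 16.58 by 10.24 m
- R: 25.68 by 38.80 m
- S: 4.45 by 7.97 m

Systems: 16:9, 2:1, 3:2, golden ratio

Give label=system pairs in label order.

P=2:1, Q=golden ratio, R=3:2, S=16:9

Ratios: P ≈ 2.004; Q ≈ 1.619; R ≈ 1.511; S ≈ 1.791.
Targets: 16:9 ≈ 1.778; 2:1 ≈ 2.000; 3:2 ≈ 1.500; golden ratio ≈ 1.618.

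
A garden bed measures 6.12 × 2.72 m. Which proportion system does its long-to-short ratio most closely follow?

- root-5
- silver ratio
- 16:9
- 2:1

Ratio = 6.12 / 2.72 ≈ 2.250.
Distances: root-5 2.236 (Δ 0.014); silver ratio 2.414 (Δ 0.164); 16:9 1.778 (Δ 0.472); 2:1 2.000 (Δ 0.250).

root-5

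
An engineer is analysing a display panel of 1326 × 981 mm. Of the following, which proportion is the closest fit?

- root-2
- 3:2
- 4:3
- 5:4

Ratio = 1326 / 981 ≈ 1.352.
Distances: root-2 1.414 (Δ 0.062); 3:2 1.500 (Δ 0.148); 4:3 1.333 (Δ 0.019); 5:4 1.250 (Δ 0.102).

4:3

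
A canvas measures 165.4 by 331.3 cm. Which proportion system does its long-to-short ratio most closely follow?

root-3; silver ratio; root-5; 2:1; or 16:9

2:1

331.3/165.4 ≈ 2.003. Nearest candidates are 2:1 (2.000, off by 0.003) and 16:9 (1.778, off by 0.225).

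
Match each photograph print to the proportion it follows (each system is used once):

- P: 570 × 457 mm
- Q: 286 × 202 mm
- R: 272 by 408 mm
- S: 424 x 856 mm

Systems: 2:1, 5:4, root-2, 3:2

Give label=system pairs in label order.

P = 570/457 ≈ 1.247 → 5:4 (1.250)
Q = 286/202 ≈ 1.416 → root-2 (1.414)
R = 408/272 ≈ 1.500 → 3:2 (1.500)
S = 856/424 ≈ 2.019 → 2:1 (2.000)

P=5:4, Q=root-2, R=3:2, S=2:1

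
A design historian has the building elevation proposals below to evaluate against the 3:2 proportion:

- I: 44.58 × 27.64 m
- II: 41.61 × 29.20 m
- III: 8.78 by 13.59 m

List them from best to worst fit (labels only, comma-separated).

Ratios: I = 44.58 / 27.64 ≈ 1.613; II = 41.61 / 29.20 ≈ 1.425; III = 13.59 / 8.78 ≈ 1.548.
|Δ from 1.500|: I 0.113; II 0.075; III 0.048.

III, II, I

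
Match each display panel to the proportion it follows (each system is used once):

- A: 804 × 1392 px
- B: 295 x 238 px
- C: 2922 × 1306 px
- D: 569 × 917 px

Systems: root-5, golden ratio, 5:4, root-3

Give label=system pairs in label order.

A=root-3, B=5:4, C=root-5, D=golden ratio

A = 1392/804 ≈ 1.731 → root-3 (1.732)
B = 295/238 ≈ 1.239 → 5:4 (1.250)
C = 2922/1306 ≈ 2.237 → root-5 (2.236)
D = 917/569 ≈ 1.612 → golden ratio (1.618)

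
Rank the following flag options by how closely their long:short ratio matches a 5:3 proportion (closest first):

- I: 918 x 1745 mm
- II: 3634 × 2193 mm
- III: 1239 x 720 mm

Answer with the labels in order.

Ratios: I = 1745 / 918 ≈ 1.901; II = 3634 / 2193 ≈ 1.657; III = 1239 / 720 ≈ 1.721.
|Δ from 1.667|: I 0.234; II 0.010; III 0.054.

II, III, I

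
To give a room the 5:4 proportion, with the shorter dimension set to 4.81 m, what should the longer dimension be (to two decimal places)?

6.01 m

5:4 = 1.25000.
Longer side = 4.81 × 1.25000 ≈ 6.0125 → 6.01 m.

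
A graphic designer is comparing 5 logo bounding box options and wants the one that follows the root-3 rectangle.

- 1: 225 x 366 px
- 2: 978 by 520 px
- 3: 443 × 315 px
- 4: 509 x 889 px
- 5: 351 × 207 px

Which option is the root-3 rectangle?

4

Target root-3 ≈ 1.732.
1: 1.627 (Δ0.105)  2: 1.881 (Δ0.149)  3: 1.406 (Δ0.326)  4: 1.747 (Δ0.015)  5: 1.696 (Δ0.036)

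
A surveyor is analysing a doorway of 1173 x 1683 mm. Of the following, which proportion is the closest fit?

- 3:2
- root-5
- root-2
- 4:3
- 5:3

Ratio = 1683 / 1173 ≈ 1.435.
Distances: 3:2 1.500 (Δ 0.065); root-5 2.236 (Δ 0.801); root-2 1.414 (Δ 0.021); 4:3 1.333 (Δ 0.102); 5:3 1.667 (Δ 0.232).

root-2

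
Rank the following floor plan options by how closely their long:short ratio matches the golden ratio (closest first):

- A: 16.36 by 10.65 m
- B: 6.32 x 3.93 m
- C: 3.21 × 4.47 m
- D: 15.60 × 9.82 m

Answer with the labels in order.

B, D, A, C

A: 16.36/10.65 ≈ 1.536 → |1.536 − 1.618| = 0.082
B: 6.32/3.93 ≈ 1.608 → |1.608 − 1.618| = 0.010
C: 4.47/3.21 ≈ 1.393 → |1.393 − 1.618| = 0.225
D: 15.60/9.82 ≈ 1.589 → |1.589 − 1.618| = 0.029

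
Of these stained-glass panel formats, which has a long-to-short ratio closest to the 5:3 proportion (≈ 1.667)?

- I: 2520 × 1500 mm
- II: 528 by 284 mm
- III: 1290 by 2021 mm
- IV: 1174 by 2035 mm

I

Ratios (long/short): I ≈ 1.680; II ≈ 1.859; III ≈ 1.567; IV ≈ 1.733.
5:3 ≈ 1.667; option I is nearest (Δ 0.013).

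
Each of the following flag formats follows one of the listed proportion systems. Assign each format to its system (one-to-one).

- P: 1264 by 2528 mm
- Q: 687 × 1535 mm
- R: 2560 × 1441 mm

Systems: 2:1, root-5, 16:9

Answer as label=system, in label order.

Ratios: P ≈ 2.000; Q ≈ 2.234; R ≈ 1.777.
Targets: 2:1 ≈ 2.000; root-5 ≈ 2.236; 16:9 ≈ 1.778.

P=2:1, Q=root-5, R=16:9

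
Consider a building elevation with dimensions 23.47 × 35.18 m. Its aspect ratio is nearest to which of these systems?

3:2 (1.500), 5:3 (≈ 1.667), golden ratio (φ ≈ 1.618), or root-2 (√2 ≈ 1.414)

3:2

Ratio = 35.18 / 23.47 ≈ 1.499.
Distances: 3:2 1.500 (Δ 0.001); 5:3 1.667 (Δ 0.168); golden ratio 1.618 (Δ 0.119); root-2 1.414 (Δ 0.085).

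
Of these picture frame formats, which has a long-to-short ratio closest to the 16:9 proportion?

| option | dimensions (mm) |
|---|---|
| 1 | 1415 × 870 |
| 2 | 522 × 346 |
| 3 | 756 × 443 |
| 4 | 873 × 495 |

Target 16:9 ≈ 1.778.
1: 1.626 (Δ0.152)  2: 1.509 (Δ0.269)  3: 1.707 (Δ0.071)  4: 1.764 (Δ0.014)

4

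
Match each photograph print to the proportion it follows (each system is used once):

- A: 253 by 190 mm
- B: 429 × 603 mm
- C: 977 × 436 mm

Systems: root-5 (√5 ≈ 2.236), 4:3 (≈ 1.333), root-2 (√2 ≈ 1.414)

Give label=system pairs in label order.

A=4:3, B=root-2, C=root-5

A = 253/190 ≈ 1.332 → 4:3 (1.333)
B = 603/429 ≈ 1.406 → root-2 (1.414)
C = 977/436 ≈ 2.241 → root-5 (2.236)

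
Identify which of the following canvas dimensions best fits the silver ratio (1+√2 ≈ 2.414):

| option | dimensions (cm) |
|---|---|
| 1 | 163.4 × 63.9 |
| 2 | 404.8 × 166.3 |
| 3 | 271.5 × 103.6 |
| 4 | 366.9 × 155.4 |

Ratios (long/short): 1 ≈ 2.557; 2 ≈ 2.434; 3 ≈ 2.621; 4 ≈ 2.361.
silver ratio ≈ 2.414; option 2 is nearest (Δ 0.020).

2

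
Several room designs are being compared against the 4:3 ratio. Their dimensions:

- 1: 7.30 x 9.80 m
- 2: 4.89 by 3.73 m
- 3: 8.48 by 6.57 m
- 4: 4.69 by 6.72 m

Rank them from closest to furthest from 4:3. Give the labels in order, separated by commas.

1, 2, 3, 4

1: 9.80/7.30 ≈ 1.342 → |1.342 − 1.333| = 0.009
2: 4.89/3.73 ≈ 1.311 → |1.311 − 1.333| = 0.022
3: 8.48/6.57 ≈ 1.291 → |1.291 − 1.333| = 0.042
4: 6.72/4.69 ≈ 1.433 → |1.433 − 1.333| = 0.100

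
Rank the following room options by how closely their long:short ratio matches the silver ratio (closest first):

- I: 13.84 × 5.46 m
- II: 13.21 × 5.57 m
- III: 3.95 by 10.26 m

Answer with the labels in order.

II, I, III

I: 13.84/5.46 ≈ 2.535 → |2.535 − 2.414| = 0.121
II: 13.21/5.57 ≈ 2.372 → |2.372 − 2.414| = 0.042
III: 10.26/3.95 ≈ 2.597 → |2.597 − 2.414| = 0.183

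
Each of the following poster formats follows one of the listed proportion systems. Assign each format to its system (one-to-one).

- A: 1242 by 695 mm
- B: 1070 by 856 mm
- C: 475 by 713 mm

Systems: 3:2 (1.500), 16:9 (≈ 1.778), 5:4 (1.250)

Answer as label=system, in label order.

A = 1242/695 ≈ 1.787 → 16:9 (1.778)
B = 1070/856 ≈ 1.250 → 5:4 (1.250)
C = 713/475 ≈ 1.501 → 3:2 (1.500)

A=16:9, B=5:4, C=3:2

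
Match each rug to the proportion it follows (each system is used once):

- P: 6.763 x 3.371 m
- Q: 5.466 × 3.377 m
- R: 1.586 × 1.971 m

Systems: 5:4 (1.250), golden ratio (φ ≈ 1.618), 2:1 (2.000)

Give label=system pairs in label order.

Ratios: P ≈ 2.006; Q ≈ 1.619; R ≈ 1.243.
Targets: 5:4 ≈ 1.250; golden ratio ≈ 1.618; 2:1 ≈ 2.000.

P=2:1, Q=golden ratio, R=5:4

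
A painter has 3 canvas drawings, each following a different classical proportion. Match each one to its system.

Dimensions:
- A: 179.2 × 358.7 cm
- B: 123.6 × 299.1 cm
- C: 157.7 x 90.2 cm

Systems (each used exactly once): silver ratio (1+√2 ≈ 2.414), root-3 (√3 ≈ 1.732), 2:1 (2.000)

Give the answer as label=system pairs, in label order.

A = 358.7/179.2 ≈ 2.002 → 2:1 (2.000)
B = 299.1/123.6 ≈ 2.420 → silver ratio (2.414)
C = 157.7/90.2 ≈ 1.748 → root-3 (1.732)

A=2:1, B=silver ratio, C=root-3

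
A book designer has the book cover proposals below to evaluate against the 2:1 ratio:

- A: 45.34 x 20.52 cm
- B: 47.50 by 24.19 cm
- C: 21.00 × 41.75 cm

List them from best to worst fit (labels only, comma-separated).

C, B, A

Ratios: A = 45.34 / 20.52 ≈ 2.210; B = 47.50 / 24.19 ≈ 1.964; C = 41.75 / 21.00 ≈ 1.988.
|Δ from 2.000|: A 0.210; B 0.036; C 0.012.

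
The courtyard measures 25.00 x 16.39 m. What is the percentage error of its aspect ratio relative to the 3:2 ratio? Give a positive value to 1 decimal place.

Ratio = 25.00 / 16.39 ≈ 1.5253.
Ideal 3:2 = 1.5000. |1.5253 − 1.5000| / 1.5000 ≈ 1.69% → 1.7%.

1.7%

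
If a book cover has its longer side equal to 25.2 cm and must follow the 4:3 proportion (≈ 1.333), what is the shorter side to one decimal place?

4:3 ≈ 1.33333.
Shorter side = 25.2 ÷ 1.33333 ≈ 18.900 → 18.9 cm.

18.9 cm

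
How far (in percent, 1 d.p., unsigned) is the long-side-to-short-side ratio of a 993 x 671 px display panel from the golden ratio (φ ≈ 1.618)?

8.5%

Ratio = 993 / 671 ≈ 1.4799.
Ideal golden ratio ≈ 1.6180. |1.4799 − 1.6180| / 1.6180 ≈ 8.54% → 8.5%.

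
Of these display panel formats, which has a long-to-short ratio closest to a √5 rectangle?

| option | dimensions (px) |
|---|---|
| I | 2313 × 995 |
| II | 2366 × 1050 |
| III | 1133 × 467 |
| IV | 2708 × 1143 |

II

Ratios (long/short): I ≈ 2.325; II ≈ 2.253; III ≈ 2.426; IV ≈ 2.369.
root-5 ≈ 2.236; option II is nearest (Δ 0.017).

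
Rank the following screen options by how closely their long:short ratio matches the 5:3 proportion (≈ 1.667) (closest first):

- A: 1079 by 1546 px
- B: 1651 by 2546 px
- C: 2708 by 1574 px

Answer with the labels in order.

C, B, A

A: 1546/1079 ≈ 1.433 → |1.433 − 1.667| = 0.234
B: 2546/1651 ≈ 1.542 → |1.542 − 1.667| = 0.125
C: 2708/1574 ≈ 1.720 → |1.720 − 1.667| = 0.053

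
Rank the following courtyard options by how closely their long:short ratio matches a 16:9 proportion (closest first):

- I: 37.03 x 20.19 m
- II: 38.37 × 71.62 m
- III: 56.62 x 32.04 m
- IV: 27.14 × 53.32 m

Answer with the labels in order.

III, I, II, IV

I: 37.03/20.19 ≈ 1.834 → |1.834 − 1.778| = 0.056
II: 71.62/38.37 ≈ 1.867 → |1.867 − 1.778| = 0.089
III: 56.62/32.04 ≈ 1.767 → |1.767 − 1.778| = 0.011
IV: 53.32/27.14 ≈ 1.965 → |1.965 − 1.778| = 0.187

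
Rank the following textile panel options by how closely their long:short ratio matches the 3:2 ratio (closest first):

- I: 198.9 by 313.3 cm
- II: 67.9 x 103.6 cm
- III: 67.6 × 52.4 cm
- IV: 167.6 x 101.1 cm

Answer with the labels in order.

II, I, IV, III

I: 313.3/198.9 ≈ 1.575 → |1.575 − 1.500| = 0.075
II: 103.6/67.9 ≈ 1.526 → |1.526 − 1.500| = 0.026
III: 67.6/52.4 ≈ 1.290 → |1.290 − 1.500| = 0.210
IV: 167.6/101.1 ≈ 1.658 → |1.658 − 1.500| = 0.158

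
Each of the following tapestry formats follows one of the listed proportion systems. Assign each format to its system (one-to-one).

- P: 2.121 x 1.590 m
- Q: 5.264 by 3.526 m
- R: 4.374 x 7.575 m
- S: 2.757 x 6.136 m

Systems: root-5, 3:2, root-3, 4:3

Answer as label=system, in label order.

Ratios: P ≈ 1.334; Q ≈ 1.493; R ≈ 1.732; S ≈ 2.226.
Targets: root-5 ≈ 2.236; 3:2 ≈ 1.500; root-3 ≈ 1.732; 4:3 ≈ 1.333.

P=4:3, Q=3:2, R=root-3, S=root-5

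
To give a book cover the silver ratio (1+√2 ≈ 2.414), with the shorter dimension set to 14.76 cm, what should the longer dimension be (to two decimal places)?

silver ratio ≈ 2.41421.
Longer side = 14.76 × 2.41421 ≈ 35.6337 → 35.63 cm.

35.63 cm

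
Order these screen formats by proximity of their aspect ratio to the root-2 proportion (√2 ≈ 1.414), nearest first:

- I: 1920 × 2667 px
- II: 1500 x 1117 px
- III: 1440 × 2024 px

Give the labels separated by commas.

III, I, II

I: 2667/1920 ≈ 1.389 → |1.389 − 1.414| = 0.025
II: 1500/1117 ≈ 1.343 → |1.343 − 1.414| = 0.071
III: 2024/1440 ≈ 1.406 → |1.406 − 1.414| = 0.008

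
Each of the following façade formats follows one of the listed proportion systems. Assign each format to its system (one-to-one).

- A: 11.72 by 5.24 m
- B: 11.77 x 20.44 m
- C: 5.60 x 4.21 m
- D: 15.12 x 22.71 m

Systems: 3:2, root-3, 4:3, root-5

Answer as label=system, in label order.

A=root-5, B=root-3, C=4:3, D=3:2

A = 11.72/5.24 ≈ 2.237 → root-5 (2.236)
B = 20.44/11.77 ≈ 1.737 → root-3 (1.732)
C = 5.60/4.21 ≈ 1.330 → 4:3 (1.333)
D = 22.71/15.12 ≈ 1.502 → 3:2 (1.500)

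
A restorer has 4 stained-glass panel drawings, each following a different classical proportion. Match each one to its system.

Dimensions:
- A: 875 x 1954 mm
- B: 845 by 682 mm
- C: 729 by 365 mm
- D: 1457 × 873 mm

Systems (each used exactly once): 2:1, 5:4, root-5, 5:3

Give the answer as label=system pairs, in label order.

A = 1954/875 ≈ 2.233 → root-5 (2.236)
B = 845/682 ≈ 1.239 → 5:4 (1.250)
C = 729/365 ≈ 1.997 → 2:1 (2.000)
D = 1457/873 ≈ 1.669 → 5:3 (1.667)

A=root-5, B=5:4, C=2:1, D=5:3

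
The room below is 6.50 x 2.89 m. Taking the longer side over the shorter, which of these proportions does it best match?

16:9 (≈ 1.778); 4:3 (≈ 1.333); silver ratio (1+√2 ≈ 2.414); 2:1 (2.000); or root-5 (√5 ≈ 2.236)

root-5

Ratio = 6.50 / 2.89 ≈ 2.249.
Distances: 16:9 1.778 (Δ 0.471); 4:3 1.333 (Δ 0.916); silver ratio 2.414 (Δ 0.165); 2:1 2.000 (Δ 0.249); root-5 2.236 (Δ 0.013).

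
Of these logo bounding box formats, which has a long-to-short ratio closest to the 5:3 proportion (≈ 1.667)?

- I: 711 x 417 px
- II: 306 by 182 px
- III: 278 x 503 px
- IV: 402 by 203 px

II

Target 5:3 ≈ 1.667.
I: 1.705 (Δ0.038)  II: 1.681 (Δ0.014)  III: 1.809 (Δ0.142)  IV: 1.980 (Δ0.313)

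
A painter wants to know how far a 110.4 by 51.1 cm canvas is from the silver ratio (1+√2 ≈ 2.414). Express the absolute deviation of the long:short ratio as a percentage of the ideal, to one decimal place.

10.5%

Ratio = 110.4 / 51.1 ≈ 2.1605.
Ideal silver ratio ≈ 2.4142. |2.1605 − 2.4142| / 2.4142 ≈ 10.51% → 10.5%.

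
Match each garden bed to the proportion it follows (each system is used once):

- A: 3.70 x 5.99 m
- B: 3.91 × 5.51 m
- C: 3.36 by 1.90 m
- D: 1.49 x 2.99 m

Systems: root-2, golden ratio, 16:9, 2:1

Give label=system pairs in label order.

A = 5.99/3.70 ≈ 1.619 → golden ratio (1.618)
B = 5.51/3.91 ≈ 1.409 → root-2 (1.414)
C = 3.36/1.90 ≈ 1.768 → 16:9 (1.778)
D = 2.99/1.49 ≈ 2.007 → 2:1 (2.000)

A=golden ratio, B=root-2, C=16:9, D=2:1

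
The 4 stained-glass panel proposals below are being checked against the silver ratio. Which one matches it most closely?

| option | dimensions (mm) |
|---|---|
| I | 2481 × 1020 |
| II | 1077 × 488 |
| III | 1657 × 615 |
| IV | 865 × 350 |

I

Ratios (long/short): I ≈ 2.432; II ≈ 2.207; III ≈ 2.694; IV ≈ 2.471.
silver ratio ≈ 2.414; option I is nearest (Δ 0.018).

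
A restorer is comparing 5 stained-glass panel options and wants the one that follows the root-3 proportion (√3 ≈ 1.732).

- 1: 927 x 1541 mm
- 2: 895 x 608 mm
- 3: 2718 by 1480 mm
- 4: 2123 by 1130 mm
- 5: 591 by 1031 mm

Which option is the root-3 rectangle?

5

Target root-3 ≈ 1.732.
1: 1.662 (Δ0.070)  2: 1.472 (Δ0.260)  3: 1.836 (Δ0.104)  4: 1.879 (Δ0.147)  5: 1.745 (Δ0.013)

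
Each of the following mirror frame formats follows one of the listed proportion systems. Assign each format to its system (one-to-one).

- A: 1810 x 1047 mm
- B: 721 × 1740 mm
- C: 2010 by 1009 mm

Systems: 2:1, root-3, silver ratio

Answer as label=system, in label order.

A=root-3, B=silver ratio, C=2:1

Ratios: A ≈ 1.729; B ≈ 2.413; C ≈ 1.992.
Targets: 2:1 ≈ 2.000; root-3 ≈ 1.732; silver ratio ≈ 2.414.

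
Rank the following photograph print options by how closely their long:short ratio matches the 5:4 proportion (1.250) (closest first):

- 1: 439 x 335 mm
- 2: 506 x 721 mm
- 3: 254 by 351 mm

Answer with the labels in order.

1, 3, 2

Ratios: 1 = 439 / 335 ≈ 1.310; 2 = 721 / 506 ≈ 1.425; 3 = 351 / 254 ≈ 1.382.
|Δ from 1.250|: 1 0.060; 2 0.175; 3 0.132.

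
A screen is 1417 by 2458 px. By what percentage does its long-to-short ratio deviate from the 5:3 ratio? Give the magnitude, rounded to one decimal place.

4.1%

Ratio = 2458 / 1417 ≈ 1.7347.
Ideal 5:3 ≈ 1.6667. |1.7347 − 1.6667| / 1.6667 ≈ 4.08% → 4.1%.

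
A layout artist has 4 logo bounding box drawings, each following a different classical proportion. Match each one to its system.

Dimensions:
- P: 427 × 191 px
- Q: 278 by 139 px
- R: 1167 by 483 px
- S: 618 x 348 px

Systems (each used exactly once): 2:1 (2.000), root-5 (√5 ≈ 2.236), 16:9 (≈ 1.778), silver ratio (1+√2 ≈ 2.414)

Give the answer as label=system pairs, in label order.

P=root-5, Q=2:1, R=silver ratio, S=16:9

P = 427/191 ≈ 2.236 → root-5 (2.236)
Q = 278/139 ≈ 2.000 → 2:1 (2.000)
R = 1167/483 ≈ 2.416 → silver ratio (2.414)
S = 618/348 ≈ 1.776 → 16:9 (1.778)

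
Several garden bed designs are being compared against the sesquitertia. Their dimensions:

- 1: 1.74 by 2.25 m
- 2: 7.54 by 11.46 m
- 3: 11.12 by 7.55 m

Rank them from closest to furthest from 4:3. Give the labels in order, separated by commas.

Ratios: 1 = 2.25 / 1.74 ≈ 1.293; 2 = 11.46 / 7.54 ≈ 1.520; 3 = 11.12 / 7.55 ≈ 1.473.
|Δ from 1.333|: 1 0.040; 2 0.187; 3 0.140.

1, 3, 2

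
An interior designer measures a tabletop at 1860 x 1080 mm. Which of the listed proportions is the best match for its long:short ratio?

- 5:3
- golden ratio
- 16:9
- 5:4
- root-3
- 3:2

1860/1080 ≈ 1.722. Nearest candidates are root-3 (1.732, off by 0.010) and 16:9 (1.778, off by 0.056).

root-3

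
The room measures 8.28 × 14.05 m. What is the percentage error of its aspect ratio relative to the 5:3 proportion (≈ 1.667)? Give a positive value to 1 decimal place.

Ratio = 14.05 / 8.28 ≈ 1.6969.
Ideal 5:3 ≈ 1.6667. |1.6969 − 1.6667| / 1.6667 ≈ 1.81% → 1.8%.

1.8%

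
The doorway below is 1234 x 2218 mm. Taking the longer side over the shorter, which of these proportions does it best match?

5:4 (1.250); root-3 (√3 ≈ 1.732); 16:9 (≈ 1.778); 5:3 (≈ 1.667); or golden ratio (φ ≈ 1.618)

Ratio = 2218 / 1234 ≈ 1.797.
Distances: 5:4 1.250 (Δ 0.547); root-3 1.732 (Δ 0.065); 16:9 1.778 (Δ 0.019); 5:3 1.667 (Δ 0.130); golden ratio 1.618 (Δ 0.179).

16:9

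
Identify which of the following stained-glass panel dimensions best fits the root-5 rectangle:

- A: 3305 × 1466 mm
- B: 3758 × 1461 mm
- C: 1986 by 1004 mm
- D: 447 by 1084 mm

A

Ratios (long/short): A ≈ 2.254; B ≈ 2.572; C ≈ 1.978; D ≈ 2.425.
root-5 ≈ 2.236; option A is nearest (Δ 0.018).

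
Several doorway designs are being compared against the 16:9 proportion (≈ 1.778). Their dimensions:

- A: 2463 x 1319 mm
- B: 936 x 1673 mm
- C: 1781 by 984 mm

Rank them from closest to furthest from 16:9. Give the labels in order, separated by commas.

B, C, A

Ratios: A = 2463 / 1319 ≈ 1.867; B = 1673 / 936 ≈ 1.787; C = 1781 / 984 ≈ 1.810.
|Δ from 1.778|: A 0.089; B 0.009; C 0.032.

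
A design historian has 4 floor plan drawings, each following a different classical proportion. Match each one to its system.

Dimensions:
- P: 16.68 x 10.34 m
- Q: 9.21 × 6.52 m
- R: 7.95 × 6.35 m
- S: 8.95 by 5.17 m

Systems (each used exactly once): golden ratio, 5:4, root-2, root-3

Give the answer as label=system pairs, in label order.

P=golden ratio, Q=root-2, R=5:4, S=root-3

Ratios: P ≈ 1.613; Q ≈ 1.413; R ≈ 1.252; S ≈ 1.731.
Targets: golden ratio ≈ 1.618; 5:4 ≈ 1.250; root-2 ≈ 1.414; root-3 ≈ 1.732.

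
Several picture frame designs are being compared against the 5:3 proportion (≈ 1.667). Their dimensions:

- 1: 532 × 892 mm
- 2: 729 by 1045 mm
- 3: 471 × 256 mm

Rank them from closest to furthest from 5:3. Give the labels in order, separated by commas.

1: 892/532 ≈ 1.677 → |1.677 − 1.667| = 0.010
2: 1045/729 ≈ 1.433 → |1.433 − 1.667| = 0.234
3: 471/256 ≈ 1.840 → |1.840 − 1.667| = 0.173

1, 3, 2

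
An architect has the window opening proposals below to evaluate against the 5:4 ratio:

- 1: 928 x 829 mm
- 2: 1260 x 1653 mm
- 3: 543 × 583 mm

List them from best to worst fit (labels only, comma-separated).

2, 1, 3

Ratios: 1 = 928 / 829 ≈ 1.119; 2 = 1653 / 1260 ≈ 1.312; 3 = 583 / 543 ≈ 1.074.
|Δ from 1.250|: 1 0.131; 2 0.062; 3 0.176.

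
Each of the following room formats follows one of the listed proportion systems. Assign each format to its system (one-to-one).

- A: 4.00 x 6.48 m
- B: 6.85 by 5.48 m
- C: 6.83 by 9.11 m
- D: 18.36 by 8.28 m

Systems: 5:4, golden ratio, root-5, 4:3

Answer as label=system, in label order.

Ratios: A ≈ 1.620; B ≈ 1.250; C ≈ 1.334; D ≈ 2.217.
Targets: 5:4 ≈ 1.250; golden ratio ≈ 1.618; root-5 ≈ 2.236; 4:3 ≈ 1.333.

A=golden ratio, B=5:4, C=4:3, D=root-5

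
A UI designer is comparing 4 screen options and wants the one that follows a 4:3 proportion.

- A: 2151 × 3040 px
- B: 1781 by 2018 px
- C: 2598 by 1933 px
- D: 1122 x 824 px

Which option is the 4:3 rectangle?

C

Ratios (long/short): A ≈ 1.413; B ≈ 1.133; C ≈ 1.344; D ≈ 1.362.
4:3 ≈ 1.333; option C is nearest (Δ 0.011).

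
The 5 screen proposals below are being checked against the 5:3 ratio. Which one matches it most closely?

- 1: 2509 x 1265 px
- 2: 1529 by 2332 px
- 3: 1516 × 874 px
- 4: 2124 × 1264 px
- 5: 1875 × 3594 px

4

Target 5:3 ≈ 1.667.
1: 1.983 (Δ0.316)  2: 1.525 (Δ0.142)  3: 1.735 (Δ0.068)  4: 1.680 (Δ0.013)  5: 1.917 (Δ0.250)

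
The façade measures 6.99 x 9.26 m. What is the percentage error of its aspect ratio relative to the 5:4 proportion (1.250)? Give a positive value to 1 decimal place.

Ratio = 9.26 / 6.99 ≈ 1.3247.
Ideal 5:4 = 1.2500. |1.3247 − 1.2500| / 1.2500 ≈ 5.98% → 6.0%.

6.0%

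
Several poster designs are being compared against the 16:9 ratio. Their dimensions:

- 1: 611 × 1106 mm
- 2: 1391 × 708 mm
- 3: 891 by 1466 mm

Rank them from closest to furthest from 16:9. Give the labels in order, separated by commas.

1, 3, 2

Ratios: 1 = 1106 / 611 ≈ 1.810; 2 = 1391 / 708 ≈ 1.965; 3 = 1466 / 891 ≈ 1.645.
|Δ from 1.778|: 1 0.032; 2 0.187; 3 0.133.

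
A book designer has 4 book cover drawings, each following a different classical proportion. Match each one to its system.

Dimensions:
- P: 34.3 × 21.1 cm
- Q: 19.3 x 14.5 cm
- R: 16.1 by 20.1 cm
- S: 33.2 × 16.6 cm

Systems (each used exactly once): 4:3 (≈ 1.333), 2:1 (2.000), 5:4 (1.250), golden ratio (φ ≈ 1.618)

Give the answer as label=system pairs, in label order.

P=golden ratio, Q=4:3, R=5:4, S=2:1

Ratios: P ≈ 1.626; Q ≈ 1.331; R ≈ 1.248; S ≈ 2.000.
Targets: 4:3 ≈ 1.333; 2:1 ≈ 2.000; 5:4 ≈ 1.250; golden ratio ≈ 1.618.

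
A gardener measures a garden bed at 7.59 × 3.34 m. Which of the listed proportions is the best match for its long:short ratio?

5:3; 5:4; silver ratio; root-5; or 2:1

Ratio = 7.59 / 3.34 ≈ 2.272.
Distances: 5:3 1.667 (Δ 0.605); 5:4 1.250 (Δ 1.022); silver ratio 2.414 (Δ 0.142); root-5 2.236 (Δ 0.036); 2:1 2.000 (Δ 0.272).

root-5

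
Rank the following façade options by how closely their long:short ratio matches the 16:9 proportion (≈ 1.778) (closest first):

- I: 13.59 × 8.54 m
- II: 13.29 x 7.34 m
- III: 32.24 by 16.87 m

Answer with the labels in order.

I: 13.59/8.54 ≈ 1.591 → |1.591 − 1.778| = 0.187
II: 13.29/7.34 ≈ 1.811 → |1.811 − 1.778| = 0.033
III: 32.24/16.87 ≈ 1.911 → |1.911 − 1.778| = 0.133

II, III, I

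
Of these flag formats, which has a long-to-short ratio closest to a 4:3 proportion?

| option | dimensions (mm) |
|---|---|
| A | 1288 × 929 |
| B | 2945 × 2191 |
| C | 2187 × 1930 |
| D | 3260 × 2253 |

Ratios (long/short): A ≈ 1.386; B ≈ 1.344; C ≈ 1.133; D ≈ 1.447.
4:3 ≈ 1.333; option B is nearest (Δ 0.011).

B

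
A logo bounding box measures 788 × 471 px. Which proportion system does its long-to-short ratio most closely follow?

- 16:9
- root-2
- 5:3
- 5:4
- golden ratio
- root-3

5:3

Ratio = 788 / 471 ≈ 1.673.
Distances: 16:9 1.778 (Δ 0.105); root-2 1.414 (Δ 0.259); 5:3 1.667 (Δ 0.006); 5:4 1.250 (Δ 0.423); golden ratio 1.618 (Δ 0.055); root-3 1.732 (Δ 0.059).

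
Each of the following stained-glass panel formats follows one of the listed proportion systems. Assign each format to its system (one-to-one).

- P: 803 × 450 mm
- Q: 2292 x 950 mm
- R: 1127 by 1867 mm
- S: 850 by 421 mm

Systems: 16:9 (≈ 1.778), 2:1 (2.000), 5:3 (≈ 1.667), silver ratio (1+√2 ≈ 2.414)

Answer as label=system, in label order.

P=16:9, Q=silver ratio, R=5:3, S=2:1

P = 803/450 ≈ 1.784 → 16:9 (1.778)
Q = 2292/950 ≈ 2.413 → silver ratio (2.414)
R = 1867/1127 ≈ 1.657 → 5:3 (1.667)
S = 850/421 ≈ 2.019 → 2:1 (2.000)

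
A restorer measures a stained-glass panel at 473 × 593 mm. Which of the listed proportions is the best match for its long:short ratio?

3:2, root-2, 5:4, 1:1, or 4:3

5:4

593/473 ≈ 1.254. Nearest candidates are 5:4 (1.250, off by 0.004) and 4:3 (1.333, off by 0.079).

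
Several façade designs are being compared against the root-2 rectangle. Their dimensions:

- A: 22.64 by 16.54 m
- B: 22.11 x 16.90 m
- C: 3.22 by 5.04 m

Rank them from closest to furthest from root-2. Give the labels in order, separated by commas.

A, B, C

A: 22.64/16.54 ≈ 1.369 → |1.369 − 1.414| = 0.045
B: 22.11/16.90 ≈ 1.308 → |1.308 − 1.414| = 0.106
C: 5.04/3.22 ≈ 1.565 → |1.565 − 1.414| = 0.151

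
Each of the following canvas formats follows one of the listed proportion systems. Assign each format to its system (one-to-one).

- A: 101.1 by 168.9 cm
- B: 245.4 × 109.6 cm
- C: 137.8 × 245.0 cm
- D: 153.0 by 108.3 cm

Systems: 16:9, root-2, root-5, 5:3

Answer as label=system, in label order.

A=5:3, B=root-5, C=16:9, D=root-2

Ratios: A ≈ 1.671; B ≈ 2.239; C ≈ 1.778; D ≈ 1.413.
Targets: 16:9 ≈ 1.778; root-2 ≈ 1.414; root-5 ≈ 2.236; 5:3 ≈ 1.667.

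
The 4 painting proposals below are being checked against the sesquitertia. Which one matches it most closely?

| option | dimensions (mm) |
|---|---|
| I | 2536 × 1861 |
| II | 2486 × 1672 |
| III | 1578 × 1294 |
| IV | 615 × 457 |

Target 4:3 ≈ 1.333.
I: 1.363 (Δ0.030)  II: 1.487 (Δ0.154)  III: 1.219 (Δ0.114)  IV: 1.346 (Δ0.013)

IV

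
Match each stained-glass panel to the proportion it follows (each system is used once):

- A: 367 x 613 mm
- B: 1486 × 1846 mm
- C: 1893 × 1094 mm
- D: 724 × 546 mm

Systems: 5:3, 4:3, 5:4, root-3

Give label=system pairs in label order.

A = 613/367 ≈ 1.670 → 5:3 (1.667)
B = 1846/1486 ≈ 1.242 → 5:4 (1.250)
C = 1893/1094 ≈ 1.730 → root-3 (1.732)
D = 724/546 ≈ 1.326 → 4:3 (1.333)

A=5:3, B=5:4, C=root-3, D=4:3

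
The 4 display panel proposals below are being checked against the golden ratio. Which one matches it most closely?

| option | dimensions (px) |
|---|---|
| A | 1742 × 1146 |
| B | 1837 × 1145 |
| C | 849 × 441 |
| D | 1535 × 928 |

B

Ratios (long/short): A ≈ 1.520; B ≈ 1.604; C ≈ 1.925; D ≈ 1.654.
golden ratio ≈ 1.618; option B is nearest (Δ 0.014).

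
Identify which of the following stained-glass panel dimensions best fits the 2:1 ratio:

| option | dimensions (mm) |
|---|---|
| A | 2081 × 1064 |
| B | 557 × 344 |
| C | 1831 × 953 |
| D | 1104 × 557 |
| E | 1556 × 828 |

Target 2:1 ≈ 2.000.
A: 1.956 (Δ0.044)  B: 1.619 (Δ0.381)  C: 1.921 (Δ0.079)  D: 1.982 (Δ0.018)  E: 1.879 (Δ0.121)

D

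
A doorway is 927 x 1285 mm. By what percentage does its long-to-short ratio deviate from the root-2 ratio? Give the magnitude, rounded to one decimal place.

2.0%

Ratio = 1285 / 927 ≈ 1.3862.
Ideal root-2 ≈ 1.4142. |1.3862 − 1.4142| / 1.4142 ≈ 1.98% → 2.0%.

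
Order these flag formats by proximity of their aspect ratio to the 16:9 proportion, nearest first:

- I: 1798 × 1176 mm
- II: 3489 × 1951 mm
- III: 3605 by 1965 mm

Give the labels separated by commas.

II, III, I

Ratios: I = 1798 / 1176 ≈ 1.529; II = 3489 / 1951 ≈ 1.788; III = 3605 / 1965 ≈ 1.835.
|Δ from 1.778|: I 0.249; II 0.010; III 0.057.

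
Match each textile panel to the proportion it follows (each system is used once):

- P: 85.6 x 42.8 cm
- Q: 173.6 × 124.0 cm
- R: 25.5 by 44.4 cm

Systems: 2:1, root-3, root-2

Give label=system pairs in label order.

P=2:1, Q=root-2, R=root-3

P = 85.6/42.8 ≈ 2.000 → 2:1 (2.000)
Q = 173.6/124.0 ≈ 1.400 → root-2 (1.414)
R = 44.4/25.5 ≈ 1.741 → root-3 (1.732)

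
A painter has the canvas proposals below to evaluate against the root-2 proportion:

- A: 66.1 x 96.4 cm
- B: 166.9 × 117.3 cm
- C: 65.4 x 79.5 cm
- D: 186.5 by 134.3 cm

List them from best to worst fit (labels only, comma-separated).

A: 96.4/66.1 ≈ 1.458 → |1.458 − 1.414| = 0.044
B: 166.9/117.3 ≈ 1.423 → |1.423 − 1.414| = 0.009
C: 79.5/65.4 ≈ 1.216 → |1.216 − 1.414| = 0.198
D: 186.5/134.3 ≈ 1.389 → |1.389 − 1.414| = 0.025

B, D, A, C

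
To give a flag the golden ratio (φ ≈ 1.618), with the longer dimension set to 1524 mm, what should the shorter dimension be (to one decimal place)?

golden ratio ≈ 1.61803.
Shorter side = 1524 ÷ 1.61803 ≈ 941.886 → 941.9 mm.

941.9 mm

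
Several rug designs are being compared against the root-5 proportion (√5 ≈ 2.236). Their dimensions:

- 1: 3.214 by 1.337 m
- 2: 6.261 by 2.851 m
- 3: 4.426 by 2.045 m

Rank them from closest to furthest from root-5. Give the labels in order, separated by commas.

Ratios: 1 = 3.214 / 1.337 ≈ 2.404; 2 = 6.261 / 2.851 ≈ 2.196; 3 = 4.426 / 2.045 ≈ 2.164.
|Δ from 2.236|: 1 0.168; 2 0.040; 3 0.072.

2, 3, 1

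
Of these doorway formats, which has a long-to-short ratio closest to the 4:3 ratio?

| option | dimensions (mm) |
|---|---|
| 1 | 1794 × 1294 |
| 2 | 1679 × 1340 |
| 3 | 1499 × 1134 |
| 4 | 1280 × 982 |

Ratios (long/short): 1 ≈ 1.386; 2 ≈ 1.253; 3 ≈ 1.322; 4 ≈ 1.303.
4:3 ≈ 1.333; option 3 is nearest (Δ 0.011).

3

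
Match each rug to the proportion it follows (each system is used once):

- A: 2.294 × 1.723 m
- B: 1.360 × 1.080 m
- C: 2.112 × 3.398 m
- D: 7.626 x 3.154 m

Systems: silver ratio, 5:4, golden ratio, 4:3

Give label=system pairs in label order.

A=4:3, B=5:4, C=golden ratio, D=silver ratio

Ratios: A ≈ 1.331; B ≈ 1.259; C ≈ 1.609; D ≈ 2.418.
Targets: silver ratio ≈ 2.414; 5:4 ≈ 1.250; golden ratio ≈ 1.618; 4:3 ≈ 1.333.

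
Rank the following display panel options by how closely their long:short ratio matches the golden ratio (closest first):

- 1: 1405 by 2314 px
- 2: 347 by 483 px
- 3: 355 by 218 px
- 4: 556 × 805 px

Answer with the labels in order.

Ratios: 1 = 2314 / 1405 ≈ 1.647; 2 = 483 / 347 ≈ 1.392; 3 = 355 / 218 ≈ 1.628; 4 = 805 / 556 ≈ 1.448.
|Δ from 1.618|: 1 0.029; 2 0.226; 3 0.010; 4 0.170.

3, 1, 4, 2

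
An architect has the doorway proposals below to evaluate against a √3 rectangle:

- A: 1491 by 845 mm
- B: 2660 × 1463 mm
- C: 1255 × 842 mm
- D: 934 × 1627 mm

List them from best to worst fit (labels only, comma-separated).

A: 1491/845 ≈ 1.764 → |1.764 − 1.732| = 0.032
B: 2660/1463 ≈ 1.818 → |1.818 − 1.732| = 0.086
C: 1255/842 ≈ 1.490 → |1.490 − 1.732| = 0.242
D: 1627/934 ≈ 1.742 → |1.742 − 1.732| = 0.010

D, A, B, C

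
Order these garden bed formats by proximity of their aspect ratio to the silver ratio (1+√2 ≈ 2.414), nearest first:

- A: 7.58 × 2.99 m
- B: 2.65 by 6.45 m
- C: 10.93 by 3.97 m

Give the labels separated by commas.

B, A, C

A: 7.58/2.99 ≈ 2.535 → |2.535 − 2.414| = 0.121
B: 6.45/2.65 ≈ 2.434 → |2.434 − 2.414| = 0.020
C: 10.93/3.97 ≈ 2.753 → |2.753 − 2.414| = 0.339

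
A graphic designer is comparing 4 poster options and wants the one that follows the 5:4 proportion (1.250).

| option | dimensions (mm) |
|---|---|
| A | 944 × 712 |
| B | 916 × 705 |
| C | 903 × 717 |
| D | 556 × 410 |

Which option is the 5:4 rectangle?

C

Ratios (long/short): A ≈ 1.326; B ≈ 1.299; C ≈ 1.259; D ≈ 1.356.
5:4 ≈ 1.250; option C is nearest (Δ 0.009).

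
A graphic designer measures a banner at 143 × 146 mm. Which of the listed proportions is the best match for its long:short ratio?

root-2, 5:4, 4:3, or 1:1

146/143 ≈ 1.021. Nearest candidates are 1:1 (1.000, off by 0.021) and 5:4 (1.250, off by 0.229).

1:1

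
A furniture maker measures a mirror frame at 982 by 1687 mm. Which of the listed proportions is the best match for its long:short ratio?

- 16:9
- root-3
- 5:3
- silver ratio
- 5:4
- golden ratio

1687/982 ≈ 1.718. Nearest candidates are root-3 (1.732, off by 0.014) and 5:3 (1.667, off by 0.051).

root-3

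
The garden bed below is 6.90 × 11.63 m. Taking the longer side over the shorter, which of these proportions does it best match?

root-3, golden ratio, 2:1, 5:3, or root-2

Ratio = 11.63 / 6.90 ≈ 1.686.
Distances: root-3 1.732 (Δ 0.046); golden ratio 1.618 (Δ 0.068); 2:1 2.000 (Δ 0.314); 5:3 1.667 (Δ 0.019); root-2 1.414 (Δ 0.272).

5:3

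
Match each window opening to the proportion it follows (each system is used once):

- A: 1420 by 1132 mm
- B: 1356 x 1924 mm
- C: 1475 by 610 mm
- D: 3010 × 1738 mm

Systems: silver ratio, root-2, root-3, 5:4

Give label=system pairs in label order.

A=5:4, B=root-2, C=silver ratio, D=root-3

A = 1420/1132 ≈ 1.254 → 5:4 (1.250)
B = 1924/1356 ≈ 1.419 → root-2 (1.414)
C = 1475/610 ≈ 2.418 → silver ratio (2.414)
D = 3010/1738 ≈ 1.732 → root-3 (1.732)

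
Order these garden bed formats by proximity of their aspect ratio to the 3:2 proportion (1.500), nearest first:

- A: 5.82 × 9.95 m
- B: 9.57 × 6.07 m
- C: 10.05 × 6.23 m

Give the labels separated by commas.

B, C, A

Ratios: A = 9.95 / 5.82 ≈ 1.710; B = 9.57 / 6.07 ≈ 1.577; C = 10.05 / 6.23 ≈ 1.613.
|Δ from 1.500|: A 0.210; B 0.077; C 0.113.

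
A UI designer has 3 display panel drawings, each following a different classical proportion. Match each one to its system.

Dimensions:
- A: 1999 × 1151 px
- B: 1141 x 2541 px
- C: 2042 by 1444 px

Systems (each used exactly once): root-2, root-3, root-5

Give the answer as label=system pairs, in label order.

Ratios: A ≈ 1.737; B ≈ 2.227; C ≈ 1.414.
Targets: root-2 ≈ 1.414; root-3 ≈ 1.732; root-5 ≈ 2.236.

A=root-3, B=root-5, C=root-2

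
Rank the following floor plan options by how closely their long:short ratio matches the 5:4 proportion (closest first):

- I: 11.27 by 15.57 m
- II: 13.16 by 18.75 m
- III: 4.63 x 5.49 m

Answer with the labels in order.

III, I, II

I: 15.57/11.27 ≈ 1.382 → |1.382 − 1.250| = 0.132
II: 18.75/13.16 ≈ 1.425 → |1.425 − 1.250| = 0.175
III: 5.49/4.63 ≈ 1.186 → |1.186 − 1.250| = 0.064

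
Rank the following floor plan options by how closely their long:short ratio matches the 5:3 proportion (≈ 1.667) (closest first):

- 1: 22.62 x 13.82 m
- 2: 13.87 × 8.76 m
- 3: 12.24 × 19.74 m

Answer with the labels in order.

1, 3, 2

1: 22.62/13.82 ≈ 1.637 → |1.637 − 1.667| = 0.030
2: 13.87/8.76 ≈ 1.583 → |1.583 − 1.667| = 0.084
3: 19.74/12.24 ≈ 1.613 → |1.613 − 1.667| = 0.054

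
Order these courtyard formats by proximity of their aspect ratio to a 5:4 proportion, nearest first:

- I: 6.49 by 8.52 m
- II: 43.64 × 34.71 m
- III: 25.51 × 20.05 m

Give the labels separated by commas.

I: 8.52/6.49 ≈ 1.313 → |1.313 − 1.250| = 0.063
II: 43.64/34.71 ≈ 1.257 → |1.257 − 1.250| = 0.007
III: 25.51/20.05 ≈ 1.272 → |1.272 − 1.250| = 0.022

II, III, I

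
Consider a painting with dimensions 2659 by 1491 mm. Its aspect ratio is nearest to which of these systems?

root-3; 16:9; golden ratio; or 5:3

Ratio = 2659 / 1491 ≈ 1.783.
Distances: root-3 1.732 (Δ 0.051); 16:9 1.778 (Δ 0.005); golden ratio 1.618 (Δ 0.165); 5:3 1.667 (Δ 0.116).

16:9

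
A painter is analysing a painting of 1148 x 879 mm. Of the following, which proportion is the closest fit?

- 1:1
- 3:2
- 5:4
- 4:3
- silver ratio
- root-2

Ratio = 1148 / 879 ≈ 1.306.
Distances: 1:1 1.000 (Δ 0.306); 3:2 1.500 (Δ 0.194); 5:4 1.250 (Δ 0.056); 4:3 1.333 (Δ 0.027); silver ratio 2.414 (Δ 1.108); root-2 1.414 (Δ 0.108).

4:3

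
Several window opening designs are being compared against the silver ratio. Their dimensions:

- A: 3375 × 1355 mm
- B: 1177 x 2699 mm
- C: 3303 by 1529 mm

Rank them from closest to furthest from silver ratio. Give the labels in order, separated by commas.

A, B, C

A: 3375/1355 ≈ 2.491 → |2.491 − 2.414| = 0.077
B: 2699/1177 ≈ 2.293 → |2.293 − 2.414| = 0.121
C: 3303/1529 ≈ 2.160 → |2.160 − 2.414| = 0.254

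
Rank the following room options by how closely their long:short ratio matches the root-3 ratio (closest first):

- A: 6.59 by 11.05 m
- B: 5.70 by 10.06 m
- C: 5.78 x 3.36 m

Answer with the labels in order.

Ratios: A = 11.05 / 6.59 ≈ 1.677; B = 10.06 / 5.70 ≈ 1.765; C = 5.78 / 3.36 ≈ 1.720.
|Δ from 1.732|: A 0.055; B 0.033; C 0.012.

C, B, A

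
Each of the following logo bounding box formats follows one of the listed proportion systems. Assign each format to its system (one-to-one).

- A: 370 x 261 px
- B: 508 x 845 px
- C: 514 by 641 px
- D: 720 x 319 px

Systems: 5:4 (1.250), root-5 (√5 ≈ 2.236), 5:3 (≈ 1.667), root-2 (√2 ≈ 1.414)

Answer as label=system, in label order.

A=root-2, B=5:3, C=5:4, D=root-5

A = 370/261 ≈ 1.418 → root-2 (1.414)
B = 845/508 ≈ 1.663 → 5:3 (1.667)
C = 641/514 ≈ 1.247 → 5:4 (1.250)
D = 720/319 ≈ 2.257 → root-5 (2.236)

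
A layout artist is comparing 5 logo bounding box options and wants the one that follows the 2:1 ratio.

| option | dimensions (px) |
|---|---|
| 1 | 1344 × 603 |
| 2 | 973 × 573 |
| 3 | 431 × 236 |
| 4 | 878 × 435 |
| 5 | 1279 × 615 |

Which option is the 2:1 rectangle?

Target 2:1 ≈ 2.000.
1: 2.229 (Δ0.229)  2: 1.698 (Δ0.302)  3: 1.826 (Δ0.174)  4: 2.018 (Δ0.018)  5: 2.080 (Δ0.080)

4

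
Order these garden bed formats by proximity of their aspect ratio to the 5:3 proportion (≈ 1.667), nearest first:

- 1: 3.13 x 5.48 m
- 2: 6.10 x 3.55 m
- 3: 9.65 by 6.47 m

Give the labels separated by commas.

2, 1, 3

Ratios: 1 = 5.48 / 3.13 ≈ 1.751; 2 = 6.10 / 3.55 ≈ 1.718; 3 = 9.65 / 6.47 ≈ 1.491.
|Δ from 1.667|: 1 0.084; 2 0.051; 3 0.176.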